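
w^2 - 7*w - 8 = (w - 8)*(w + 1)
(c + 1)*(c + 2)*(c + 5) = c^3 + 8*c^2 + 17*c + 10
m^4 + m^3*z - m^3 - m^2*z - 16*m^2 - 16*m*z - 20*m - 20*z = (m - 5)*(m + 2)^2*(m + z)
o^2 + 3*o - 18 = (o - 3)*(o + 6)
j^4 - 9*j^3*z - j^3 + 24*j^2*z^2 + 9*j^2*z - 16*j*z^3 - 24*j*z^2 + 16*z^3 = (j - 1)*(j - 4*z)^2*(j - z)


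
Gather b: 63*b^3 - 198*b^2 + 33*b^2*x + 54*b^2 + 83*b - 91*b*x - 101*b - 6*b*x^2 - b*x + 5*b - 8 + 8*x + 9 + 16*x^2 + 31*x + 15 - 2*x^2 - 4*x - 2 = 63*b^3 + b^2*(33*x - 144) + b*(-6*x^2 - 92*x - 13) + 14*x^2 + 35*x + 14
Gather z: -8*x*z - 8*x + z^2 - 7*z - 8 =-8*x + z^2 + z*(-8*x - 7) - 8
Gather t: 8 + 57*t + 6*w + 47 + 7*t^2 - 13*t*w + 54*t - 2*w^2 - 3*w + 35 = 7*t^2 + t*(111 - 13*w) - 2*w^2 + 3*w + 90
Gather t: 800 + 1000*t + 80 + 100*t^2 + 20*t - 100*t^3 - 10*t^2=-100*t^3 + 90*t^2 + 1020*t + 880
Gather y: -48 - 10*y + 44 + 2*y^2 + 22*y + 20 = 2*y^2 + 12*y + 16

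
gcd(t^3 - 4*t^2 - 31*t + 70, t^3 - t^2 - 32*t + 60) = t - 2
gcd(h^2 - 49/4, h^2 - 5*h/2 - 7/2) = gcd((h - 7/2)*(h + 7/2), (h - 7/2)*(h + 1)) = h - 7/2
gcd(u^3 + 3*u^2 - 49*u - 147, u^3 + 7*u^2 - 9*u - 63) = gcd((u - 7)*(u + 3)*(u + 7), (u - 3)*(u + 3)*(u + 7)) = u^2 + 10*u + 21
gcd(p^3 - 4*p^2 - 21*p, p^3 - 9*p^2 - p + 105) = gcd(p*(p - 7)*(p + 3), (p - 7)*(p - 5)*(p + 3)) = p^2 - 4*p - 21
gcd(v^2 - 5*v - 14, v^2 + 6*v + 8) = v + 2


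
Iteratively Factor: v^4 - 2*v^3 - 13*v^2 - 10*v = (v)*(v^3 - 2*v^2 - 13*v - 10) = v*(v + 1)*(v^2 - 3*v - 10) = v*(v - 5)*(v + 1)*(v + 2)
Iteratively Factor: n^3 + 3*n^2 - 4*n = (n)*(n^2 + 3*n - 4) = n*(n - 1)*(n + 4)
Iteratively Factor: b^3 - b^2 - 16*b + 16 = (b - 1)*(b^2 - 16) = (b - 1)*(b + 4)*(b - 4)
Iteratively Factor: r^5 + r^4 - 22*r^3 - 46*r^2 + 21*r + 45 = (r - 5)*(r^4 + 6*r^3 + 8*r^2 - 6*r - 9) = (r - 5)*(r + 3)*(r^3 + 3*r^2 - r - 3) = (r - 5)*(r + 3)^2*(r^2 - 1) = (r - 5)*(r + 1)*(r + 3)^2*(r - 1)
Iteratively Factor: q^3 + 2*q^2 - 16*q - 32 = (q + 2)*(q^2 - 16) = (q - 4)*(q + 2)*(q + 4)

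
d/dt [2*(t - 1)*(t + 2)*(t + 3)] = 6*t^2 + 16*t + 2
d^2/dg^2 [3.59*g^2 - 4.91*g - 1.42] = 7.18000000000000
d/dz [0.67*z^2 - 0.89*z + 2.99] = 1.34*z - 0.89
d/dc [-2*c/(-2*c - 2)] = (c + 1)^(-2)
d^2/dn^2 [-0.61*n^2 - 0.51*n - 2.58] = -1.22000000000000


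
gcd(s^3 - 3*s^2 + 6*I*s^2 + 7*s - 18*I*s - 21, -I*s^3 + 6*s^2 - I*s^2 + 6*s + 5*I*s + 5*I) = 1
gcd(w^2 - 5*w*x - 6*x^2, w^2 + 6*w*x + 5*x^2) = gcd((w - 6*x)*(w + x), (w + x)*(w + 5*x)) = w + x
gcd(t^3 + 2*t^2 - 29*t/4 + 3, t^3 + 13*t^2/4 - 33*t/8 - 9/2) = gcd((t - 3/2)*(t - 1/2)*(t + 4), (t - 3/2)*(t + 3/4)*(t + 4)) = t^2 + 5*t/2 - 6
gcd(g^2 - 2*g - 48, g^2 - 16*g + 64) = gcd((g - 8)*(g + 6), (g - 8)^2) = g - 8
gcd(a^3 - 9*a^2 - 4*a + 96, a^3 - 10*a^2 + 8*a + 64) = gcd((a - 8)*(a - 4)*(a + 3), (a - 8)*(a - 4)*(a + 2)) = a^2 - 12*a + 32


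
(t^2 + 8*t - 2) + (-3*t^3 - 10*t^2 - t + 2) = -3*t^3 - 9*t^2 + 7*t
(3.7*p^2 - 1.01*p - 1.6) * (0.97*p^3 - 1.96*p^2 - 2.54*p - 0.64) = 3.589*p^5 - 8.2317*p^4 - 8.9704*p^3 + 3.3334*p^2 + 4.7104*p + 1.024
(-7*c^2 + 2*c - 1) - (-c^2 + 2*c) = -6*c^2 - 1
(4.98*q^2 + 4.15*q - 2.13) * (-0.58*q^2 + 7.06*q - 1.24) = -2.8884*q^4 + 32.7518*q^3 + 24.3592*q^2 - 20.1838*q + 2.6412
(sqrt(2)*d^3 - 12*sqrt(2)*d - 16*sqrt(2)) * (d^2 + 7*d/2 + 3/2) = sqrt(2)*d^5 + 7*sqrt(2)*d^4/2 - 21*sqrt(2)*d^3/2 - 58*sqrt(2)*d^2 - 74*sqrt(2)*d - 24*sqrt(2)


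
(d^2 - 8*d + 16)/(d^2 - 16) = (d - 4)/(d + 4)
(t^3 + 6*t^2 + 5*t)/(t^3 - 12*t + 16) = t*(t^2 + 6*t + 5)/(t^3 - 12*t + 16)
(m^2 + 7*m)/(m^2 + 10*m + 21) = m/(m + 3)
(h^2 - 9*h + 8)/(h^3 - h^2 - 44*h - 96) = (h - 1)/(h^2 + 7*h + 12)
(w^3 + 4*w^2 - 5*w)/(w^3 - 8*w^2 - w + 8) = w*(w + 5)/(w^2 - 7*w - 8)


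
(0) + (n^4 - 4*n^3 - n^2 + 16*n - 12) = n^4 - 4*n^3 - n^2 + 16*n - 12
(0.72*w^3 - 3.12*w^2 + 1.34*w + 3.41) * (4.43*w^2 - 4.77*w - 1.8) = 3.1896*w^5 - 17.256*w^4 + 19.5226*w^3 + 14.3305*w^2 - 18.6777*w - 6.138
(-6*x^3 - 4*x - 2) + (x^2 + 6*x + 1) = -6*x^3 + x^2 + 2*x - 1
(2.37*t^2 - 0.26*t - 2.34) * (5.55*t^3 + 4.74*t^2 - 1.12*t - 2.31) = 13.1535*t^5 + 9.7908*t^4 - 16.8738*t^3 - 16.2751*t^2 + 3.2214*t + 5.4054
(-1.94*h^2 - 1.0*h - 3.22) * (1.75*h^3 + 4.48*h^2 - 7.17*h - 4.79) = -3.395*h^5 - 10.4412*h^4 + 3.7948*h^3 + 2.037*h^2 + 27.8774*h + 15.4238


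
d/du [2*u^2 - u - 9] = 4*u - 1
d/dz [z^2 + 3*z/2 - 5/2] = 2*z + 3/2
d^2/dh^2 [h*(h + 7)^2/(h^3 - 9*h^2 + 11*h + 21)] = 2*(23*h^6 + 114*h^5 - 1911*h^4 + 3068*h^3 + 2457*h^2 + 29106*h - 5145)/(h^9 - 27*h^8 + 276*h^7 - 1260*h^6 + 1902*h^5 + 3222*h^4 - 9820*h^3 - 4284*h^2 + 14553*h + 9261)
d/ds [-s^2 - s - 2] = -2*s - 1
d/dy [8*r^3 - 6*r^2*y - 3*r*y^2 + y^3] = -6*r^2 - 6*r*y + 3*y^2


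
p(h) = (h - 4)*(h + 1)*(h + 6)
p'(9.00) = 275.00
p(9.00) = 750.00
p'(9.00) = 275.00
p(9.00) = 750.00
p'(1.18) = -10.74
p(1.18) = -44.14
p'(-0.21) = -23.13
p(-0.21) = -19.26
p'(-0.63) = -24.59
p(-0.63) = -9.20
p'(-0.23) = -23.22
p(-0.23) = -18.79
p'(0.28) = -20.08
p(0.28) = -29.90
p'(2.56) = 13.02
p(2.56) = -43.88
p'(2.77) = 17.64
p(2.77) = -40.67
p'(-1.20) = -24.88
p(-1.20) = 4.99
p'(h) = (h - 4)*(h + 1) + (h - 4)*(h + 6) + (h + 1)*(h + 6) = 3*h^2 + 6*h - 22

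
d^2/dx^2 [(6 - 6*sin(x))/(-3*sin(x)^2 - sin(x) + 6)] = 6*(-9*sin(x)^5 + 39*sin(x)^4 - 81*sin(x)^3 + 13*sin(x)^2 + 60*sin(x) - 26)/(3*sin(x)^2 + sin(x) - 6)^3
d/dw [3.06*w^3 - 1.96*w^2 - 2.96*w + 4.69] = 9.18*w^2 - 3.92*w - 2.96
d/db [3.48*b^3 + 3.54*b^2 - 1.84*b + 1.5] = 10.44*b^2 + 7.08*b - 1.84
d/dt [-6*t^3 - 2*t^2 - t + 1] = -18*t^2 - 4*t - 1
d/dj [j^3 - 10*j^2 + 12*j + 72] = 3*j^2 - 20*j + 12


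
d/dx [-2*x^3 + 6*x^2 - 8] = 6*x*(2 - x)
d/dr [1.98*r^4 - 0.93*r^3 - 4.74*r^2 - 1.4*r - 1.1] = 7.92*r^3 - 2.79*r^2 - 9.48*r - 1.4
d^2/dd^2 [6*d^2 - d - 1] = 12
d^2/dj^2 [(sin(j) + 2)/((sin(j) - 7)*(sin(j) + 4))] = -(sin(j)^5 + 11*sin(j)^4 + 148*sin(j)^3 + 146*sin(j)^2 + 484*sin(j) + 20)/((sin(j) - 7)^3*(sin(j) + 4)^3)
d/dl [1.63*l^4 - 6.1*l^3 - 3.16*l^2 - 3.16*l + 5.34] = 6.52*l^3 - 18.3*l^2 - 6.32*l - 3.16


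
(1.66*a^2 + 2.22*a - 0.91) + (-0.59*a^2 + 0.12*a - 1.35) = 1.07*a^2 + 2.34*a - 2.26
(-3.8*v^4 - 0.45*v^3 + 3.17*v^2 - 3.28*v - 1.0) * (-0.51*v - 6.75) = 1.938*v^5 + 25.8795*v^4 + 1.4208*v^3 - 19.7247*v^2 + 22.65*v + 6.75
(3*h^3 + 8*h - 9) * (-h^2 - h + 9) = -3*h^5 - 3*h^4 + 19*h^3 + h^2 + 81*h - 81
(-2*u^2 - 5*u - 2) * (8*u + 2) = -16*u^3 - 44*u^2 - 26*u - 4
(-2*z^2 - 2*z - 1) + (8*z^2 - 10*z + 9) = 6*z^2 - 12*z + 8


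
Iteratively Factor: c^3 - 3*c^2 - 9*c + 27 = (c + 3)*(c^2 - 6*c + 9) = (c - 3)*(c + 3)*(c - 3)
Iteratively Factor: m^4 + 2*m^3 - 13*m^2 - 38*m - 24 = (m + 3)*(m^3 - m^2 - 10*m - 8) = (m - 4)*(m + 3)*(m^2 + 3*m + 2) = (m - 4)*(m + 1)*(m + 3)*(m + 2)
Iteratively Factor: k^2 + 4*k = (k)*(k + 4)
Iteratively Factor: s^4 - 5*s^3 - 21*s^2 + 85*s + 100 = (s + 4)*(s^3 - 9*s^2 + 15*s + 25) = (s + 1)*(s + 4)*(s^2 - 10*s + 25) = (s - 5)*(s + 1)*(s + 4)*(s - 5)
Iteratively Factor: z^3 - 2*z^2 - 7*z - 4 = (z + 1)*(z^2 - 3*z - 4) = (z + 1)^2*(z - 4)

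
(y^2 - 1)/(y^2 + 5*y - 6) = (y + 1)/(y + 6)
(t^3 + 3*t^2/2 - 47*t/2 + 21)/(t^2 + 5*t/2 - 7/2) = (2*t^2 + 5*t - 42)/(2*t + 7)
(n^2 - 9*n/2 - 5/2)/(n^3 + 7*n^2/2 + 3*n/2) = (n - 5)/(n*(n + 3))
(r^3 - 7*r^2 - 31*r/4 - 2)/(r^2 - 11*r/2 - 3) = (r^2 - 15*r/2 - 4)/(r - 6)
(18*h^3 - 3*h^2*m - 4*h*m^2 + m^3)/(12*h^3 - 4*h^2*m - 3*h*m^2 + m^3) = (3*h - m)/(2*h - m)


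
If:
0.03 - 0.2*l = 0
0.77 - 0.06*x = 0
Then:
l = 0.15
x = 12.83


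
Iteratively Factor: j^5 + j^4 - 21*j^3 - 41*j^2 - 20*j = (j)*(j^4 + j^3 - 21*j^2 - 41*j - 20) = j*(j + 1)*(j^3 - 21*j - 20) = j*(j - 5)*(j + 1)*(j^2 + 5*j + 4) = j*(j - 5)*(j + 1)^2*(j + 4)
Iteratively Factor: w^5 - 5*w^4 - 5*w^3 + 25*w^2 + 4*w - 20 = (w - 1)*(w^4 - 4*w^3 - 9*w^2 + 16*w + 20) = (w - 1)*(w + 2)*(w^3 - 6*w^2 + 3*w + 10) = (w - 2)*(w - 1)*(w + 2)*(w^2 - 4*w - 5) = (w - 2)*(w - 1)*(w + 1)*(w + 2)*(w - 5)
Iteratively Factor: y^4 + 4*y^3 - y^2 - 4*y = (y + 4)*(y^3 - y) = (y + 1)*(y + 4)*(y^2 - y) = (y - 1)*(y + 1)*(y + 4)*(y)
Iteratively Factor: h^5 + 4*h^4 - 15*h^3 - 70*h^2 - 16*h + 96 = (h + 4)*(h^4 - 15*h^2 - 10*h + 24) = (h + 2)*(h + 4)*(h^3 - 2*h^2 - 11*h + 12) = (h - 1)*(h + 2)*(h + 4)*(h^2 - h - 12) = (h - 1)*(h + 2)*(h + 3)*(h + 4)*(h - 4)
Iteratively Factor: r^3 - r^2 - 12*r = (r)*(r^2 - r - 12) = r*(r - 4)*(r + 3)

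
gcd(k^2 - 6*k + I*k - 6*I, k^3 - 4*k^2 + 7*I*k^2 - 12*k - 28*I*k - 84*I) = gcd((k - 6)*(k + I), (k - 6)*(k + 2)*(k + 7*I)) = k - 6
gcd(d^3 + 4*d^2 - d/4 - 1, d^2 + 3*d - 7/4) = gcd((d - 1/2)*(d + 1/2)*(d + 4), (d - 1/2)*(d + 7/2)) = d - 1/2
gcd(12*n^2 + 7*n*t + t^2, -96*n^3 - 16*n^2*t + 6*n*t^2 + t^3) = 4*n + t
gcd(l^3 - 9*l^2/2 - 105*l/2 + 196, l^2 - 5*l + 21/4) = l - 7/2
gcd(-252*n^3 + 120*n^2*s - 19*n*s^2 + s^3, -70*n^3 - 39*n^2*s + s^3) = -7*n + s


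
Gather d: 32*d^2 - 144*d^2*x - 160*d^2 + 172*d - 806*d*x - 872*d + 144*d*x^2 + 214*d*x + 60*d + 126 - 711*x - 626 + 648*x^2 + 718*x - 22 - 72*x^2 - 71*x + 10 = d^2*(-144*x - 128) + d*(144*x^2 - 592*x - 640) + 576*x^2 - 64*x - 512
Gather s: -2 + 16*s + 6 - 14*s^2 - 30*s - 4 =-14*s^2 - 14*s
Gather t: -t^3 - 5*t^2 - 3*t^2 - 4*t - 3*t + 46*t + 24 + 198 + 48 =-t^3 - 8*t^2 + 39*t + 270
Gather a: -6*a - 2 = -6*a - 2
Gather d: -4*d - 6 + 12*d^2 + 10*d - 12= 12*d^2 + 6*d - 18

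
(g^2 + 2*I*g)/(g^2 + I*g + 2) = g/(g - I)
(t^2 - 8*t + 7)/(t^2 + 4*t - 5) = (t - 7)/(t + 5)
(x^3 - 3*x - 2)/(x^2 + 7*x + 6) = (x^2 - x - 2)/(x + 6)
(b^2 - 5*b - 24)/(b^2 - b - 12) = (b - 8)/(b - 4)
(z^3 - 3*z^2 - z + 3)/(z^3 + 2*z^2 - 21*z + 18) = (z + 1)/(z + 6)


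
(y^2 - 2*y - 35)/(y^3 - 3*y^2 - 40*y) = (y - 7)/(y*(y - 8))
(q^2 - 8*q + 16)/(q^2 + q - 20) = (q - 4)/(q + 5)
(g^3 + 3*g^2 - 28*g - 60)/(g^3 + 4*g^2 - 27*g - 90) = (g + 2)/(g + 3)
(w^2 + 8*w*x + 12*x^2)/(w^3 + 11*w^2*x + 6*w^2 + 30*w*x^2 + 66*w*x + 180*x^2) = (w + 2*x)/(w^2 + 5*w*x + 6*w + 30*x)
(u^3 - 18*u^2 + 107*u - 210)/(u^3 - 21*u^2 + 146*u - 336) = (u - 5)/(u - 8)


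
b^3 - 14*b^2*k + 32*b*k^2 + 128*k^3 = (b - 8*k)^2*(b + 2*k)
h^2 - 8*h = h*(h - 8)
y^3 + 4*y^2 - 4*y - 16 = (y - 2)*(y + 2)*(y + 4)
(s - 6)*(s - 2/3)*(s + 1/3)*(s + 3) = s^4 - 10*s^3/3 - 155*s^2/9 + 20*s/3 + 4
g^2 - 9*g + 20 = (g - 5)*(g - 4)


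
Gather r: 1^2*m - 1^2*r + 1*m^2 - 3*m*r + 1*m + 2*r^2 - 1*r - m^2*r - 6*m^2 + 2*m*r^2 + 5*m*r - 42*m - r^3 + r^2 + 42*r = -5*m^2 - 40*m - r^3 + r^2*(2*m + 3) + r*(-m^2 + 2*m + 40)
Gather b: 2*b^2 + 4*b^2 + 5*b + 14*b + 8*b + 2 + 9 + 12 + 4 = 6*b^2 + 27*b + 27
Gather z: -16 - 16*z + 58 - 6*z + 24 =66 - 22*z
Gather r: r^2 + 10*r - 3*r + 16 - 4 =r^2 + 7*r + 12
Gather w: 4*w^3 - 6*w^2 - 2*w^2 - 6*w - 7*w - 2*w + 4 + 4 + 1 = 4*w^3 - 8*w^2 - 15*w + 9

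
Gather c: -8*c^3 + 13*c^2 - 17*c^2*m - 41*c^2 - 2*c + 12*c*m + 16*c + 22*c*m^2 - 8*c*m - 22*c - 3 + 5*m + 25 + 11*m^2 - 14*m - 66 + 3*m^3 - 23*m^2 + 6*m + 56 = -8*c^3 + c^2*(-17*m - 28) + c*(22*m^2 + 4*m - 8) + 3*m^3 - 12*m^2 - 3*m + 12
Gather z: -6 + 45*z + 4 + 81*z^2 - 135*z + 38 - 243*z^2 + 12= -162*z^2 - 90*z + 48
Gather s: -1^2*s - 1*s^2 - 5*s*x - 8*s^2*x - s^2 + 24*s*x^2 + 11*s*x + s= s^2*(-8*x - 2) + s*(24*x^2 + 6*x)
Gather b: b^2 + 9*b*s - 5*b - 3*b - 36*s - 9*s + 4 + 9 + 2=b^2 + b*(9*s - 8) - 45*s + 15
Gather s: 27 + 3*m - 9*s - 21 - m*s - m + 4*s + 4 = 2*m + s*(-m - 5) + 10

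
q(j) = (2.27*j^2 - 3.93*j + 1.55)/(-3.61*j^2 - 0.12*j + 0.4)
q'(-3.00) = -0.17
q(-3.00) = -1.06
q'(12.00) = -0.01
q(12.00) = -0.54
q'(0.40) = 29.54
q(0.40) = -1.51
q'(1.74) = -0.20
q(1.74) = -0.15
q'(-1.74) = -0.64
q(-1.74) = -1.48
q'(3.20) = -0.08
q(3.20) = -0.33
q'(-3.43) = -0.12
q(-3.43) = -1.00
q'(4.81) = -0.04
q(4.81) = -0.42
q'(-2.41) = -0.28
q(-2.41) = -1.19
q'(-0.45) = -132.48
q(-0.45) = -13.64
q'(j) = (4.54*j - 3.93)/(-3.61*j^2 - 0.12*j + 0.4) + (7.22*j + 0.12)*(2.27*j^2 - 3.93*j + 1.55)/(-3.61*j^2 - 0.12*j + 0.4)^2 = (-14.4597*j^2 + 13.007*j - 1.386)/(13.0321*j^4 + 0.8664*j^3 - 2.8736*j^2 - 0.096*j + 0.16)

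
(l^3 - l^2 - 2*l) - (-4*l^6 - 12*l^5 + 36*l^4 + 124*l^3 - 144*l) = 4*l^6 + 12*l^5 - 36*l^4 - 123*l^3 - l^2 + 142*l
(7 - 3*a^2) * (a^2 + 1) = -3*a^4 + 4*a^2 + 7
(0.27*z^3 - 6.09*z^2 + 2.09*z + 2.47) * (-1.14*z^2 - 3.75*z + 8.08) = -0.3078*z^5 + 5.9301*z^4 + 22.6365*z^3 - 59.8605*z^2 + 7.6247*z + 19.9576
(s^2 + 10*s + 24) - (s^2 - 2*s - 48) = 12*s + 72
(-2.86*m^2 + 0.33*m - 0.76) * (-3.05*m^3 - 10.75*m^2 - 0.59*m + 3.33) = 8.723*m^5 + 29.7385*m^4 + 0.4579*m^3 - 1.5485*m^2 + 1.5473*m - 2.5308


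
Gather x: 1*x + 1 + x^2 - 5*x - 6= x^2 - 4*x - 5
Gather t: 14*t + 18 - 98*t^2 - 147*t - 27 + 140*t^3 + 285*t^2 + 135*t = 140*t^3 + 187*t^2 + 2*t - 9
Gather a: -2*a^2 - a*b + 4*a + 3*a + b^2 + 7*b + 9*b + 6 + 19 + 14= -2*a^2 + a*(7 - b) + b^2 + 16*b + 39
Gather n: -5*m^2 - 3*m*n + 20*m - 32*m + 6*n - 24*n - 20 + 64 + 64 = -5*m^2 - 12*m + n*(-3*m - 18) + 108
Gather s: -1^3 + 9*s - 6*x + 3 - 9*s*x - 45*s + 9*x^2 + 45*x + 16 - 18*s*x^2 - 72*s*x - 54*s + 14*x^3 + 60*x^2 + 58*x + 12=s*(-18*x^2 - 81*x - 90) + 14*x^3 + 69*x^2 + 97*x + 30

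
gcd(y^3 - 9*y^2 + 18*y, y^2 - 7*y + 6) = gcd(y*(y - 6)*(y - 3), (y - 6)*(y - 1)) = y - 6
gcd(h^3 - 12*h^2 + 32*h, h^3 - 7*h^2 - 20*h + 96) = h - 8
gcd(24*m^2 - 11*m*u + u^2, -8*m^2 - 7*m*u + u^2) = -8*m + u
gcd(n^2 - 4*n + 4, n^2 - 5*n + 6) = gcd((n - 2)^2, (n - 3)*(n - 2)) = n - 2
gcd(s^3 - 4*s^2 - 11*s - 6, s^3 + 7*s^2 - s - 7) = s + 1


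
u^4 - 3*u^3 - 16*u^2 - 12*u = u*(u - 6)*(u + 1)*(u + 2)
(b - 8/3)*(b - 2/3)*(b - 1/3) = b^3 - 11*b^2/3 + 26*b/9 - 16/27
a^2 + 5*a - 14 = (a - 2)*(a + 7)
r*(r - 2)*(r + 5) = r^3 + 3*r^2 - 10*r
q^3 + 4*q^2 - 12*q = q*(q - 2)*(q + 6)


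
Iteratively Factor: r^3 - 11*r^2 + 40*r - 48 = (r - 3)*(r^2 - 8*r + 16) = (r - 4)*(r - 3)*(r - 4)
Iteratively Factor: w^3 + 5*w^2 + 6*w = (w)*(w^2 + 5*w + 6) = w*(w + 2)*(w + 3)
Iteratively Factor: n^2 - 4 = (n + 2)*(n - 2)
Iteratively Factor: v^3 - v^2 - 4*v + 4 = (v - 1)*(v^2 - 4) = (v - 2)*(v - 1)*(v + 2)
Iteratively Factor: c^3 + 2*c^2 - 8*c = (c)*(c^2 + 2*c - 8) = c*(c - 2)*(c + 4)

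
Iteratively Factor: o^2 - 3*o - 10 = (o + 2)*(o - 5)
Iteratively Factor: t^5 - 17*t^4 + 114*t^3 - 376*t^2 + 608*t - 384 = (t - 4)*(t^4 - 13*t^3 + 62*t^2 - 128*t + 96) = (t - 4)^2*(t^3 - 9*t^2 + 26*t - 24) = (t - 4)^3*(t^2 - 5*t + 6) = (t - 4)^3*(t - 2)*(t - 3)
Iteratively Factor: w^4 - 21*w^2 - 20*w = (w - 5)*(w^3 + 5*w^2 + 4*w) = w*(w - 5)*(w^2 + 5*w + 4) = w*(w - 5)*(w + 4)*(w + 1)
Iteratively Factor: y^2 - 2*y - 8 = (y - 4)*(y + 2)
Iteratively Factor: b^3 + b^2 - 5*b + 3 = (b - 1)*(b^2 + 2*b - 3) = (b - 1)^2*(b + 3)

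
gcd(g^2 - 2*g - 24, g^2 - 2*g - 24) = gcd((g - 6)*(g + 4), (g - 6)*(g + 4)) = g^2 - 2*g - 24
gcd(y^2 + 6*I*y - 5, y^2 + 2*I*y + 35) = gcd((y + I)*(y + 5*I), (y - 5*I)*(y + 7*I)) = 1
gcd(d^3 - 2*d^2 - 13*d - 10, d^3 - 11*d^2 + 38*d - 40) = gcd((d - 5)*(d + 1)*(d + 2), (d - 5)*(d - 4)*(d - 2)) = d - 5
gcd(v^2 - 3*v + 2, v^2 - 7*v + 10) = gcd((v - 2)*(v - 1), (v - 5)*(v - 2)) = v - 2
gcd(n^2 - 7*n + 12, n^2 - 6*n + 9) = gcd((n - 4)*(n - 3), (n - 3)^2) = n - 3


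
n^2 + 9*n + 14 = (n + 2)*(n + 7)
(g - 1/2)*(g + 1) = g^2 + g/2 - 1/2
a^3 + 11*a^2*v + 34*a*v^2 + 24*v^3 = (a + v)*(a + 4*v)*(a + 6*v)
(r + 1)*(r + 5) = r^2 + 6*r + 5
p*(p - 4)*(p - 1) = p^3 - 5*p^2 + 4*p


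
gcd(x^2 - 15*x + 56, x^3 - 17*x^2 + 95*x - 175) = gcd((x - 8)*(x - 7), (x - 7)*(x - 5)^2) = x - 7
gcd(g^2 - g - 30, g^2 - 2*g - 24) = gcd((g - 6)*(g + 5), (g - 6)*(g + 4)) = g - 6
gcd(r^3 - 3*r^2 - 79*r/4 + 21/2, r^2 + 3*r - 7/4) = r^2 + 3*r - 7/4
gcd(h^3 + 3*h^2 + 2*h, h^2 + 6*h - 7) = 1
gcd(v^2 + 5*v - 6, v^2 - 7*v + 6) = v - 1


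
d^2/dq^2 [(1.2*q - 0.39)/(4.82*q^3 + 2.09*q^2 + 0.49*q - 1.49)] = (167.27328*q^5 - 36.196272*q^4 - 58.045392*q^3 + 87.669954*q^2 + 3.219714*q - 0.864036)/(111.980168*q^9 + 145.667148*q^8 + 97.314354*q^7 - 65.102527*q^6 - 80.166819*q^5 - 39.134472*q^4 + 23.064841*q^3 + 12.84678*q^2 + 3.263547*q - 3.307949)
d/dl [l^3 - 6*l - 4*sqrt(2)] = 3*l^2 - 6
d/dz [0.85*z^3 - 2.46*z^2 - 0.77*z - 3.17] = 2.55*z^2 - 4.92*z - 0.77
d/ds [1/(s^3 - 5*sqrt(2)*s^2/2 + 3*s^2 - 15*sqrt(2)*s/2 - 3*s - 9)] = 2*(-6*s^2 - 12*s + 10*sqrt(2)*s + 6 + 15*sqrt(2))/(-2*s^3 - 6*s^2 + 5*sqrt(2)*s^2 + 6*s + 15*sqrt(2)*s + 18)^2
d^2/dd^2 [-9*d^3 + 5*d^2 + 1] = 10 - 54*d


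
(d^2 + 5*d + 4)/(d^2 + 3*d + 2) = (d + 4)/(d + 2)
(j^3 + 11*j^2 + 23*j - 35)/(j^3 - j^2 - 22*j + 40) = (j^2 + 6*j - 7)/(j^2 - 6*j + 8)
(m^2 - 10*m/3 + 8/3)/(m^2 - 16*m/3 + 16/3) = (m - 2)/(m - 4)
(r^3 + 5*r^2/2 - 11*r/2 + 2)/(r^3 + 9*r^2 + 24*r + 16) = (2*r^2 - 3*r + 1)/(2*(r^2 + 5*r + 4))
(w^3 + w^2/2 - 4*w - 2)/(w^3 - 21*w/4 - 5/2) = 2*(w - 2)/(2*w - 5)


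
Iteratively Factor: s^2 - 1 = (s - 1)*(s + 1)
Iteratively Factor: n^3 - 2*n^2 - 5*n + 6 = (n - 1)*(n^2 - n - 6) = (n - 3)*(n - 1)*(n + 2)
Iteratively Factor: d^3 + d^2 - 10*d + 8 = (d + 4)*(d^2 - 3*d + 2) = (d - 2)*(d + 4)*(d - 1)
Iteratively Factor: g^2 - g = (g - 1)*(g)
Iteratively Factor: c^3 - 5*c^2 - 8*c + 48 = (c - 4)*(c^2 - c - 12) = (c - 4)^2*(c + 3)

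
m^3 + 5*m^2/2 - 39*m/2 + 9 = (m - 3)*(m - 1/2)*(m + 6)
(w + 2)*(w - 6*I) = w^2 + 2*w - 6*I*w - 12*I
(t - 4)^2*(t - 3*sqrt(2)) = t^3 - 8*t^2 - 3*sqrt(2)*t^2 + 16*t + 24*sqrt(2)*t - 48*sqrt(2)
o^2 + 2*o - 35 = (o - 5)*(o + 7)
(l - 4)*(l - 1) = l^2 - 5*l + 4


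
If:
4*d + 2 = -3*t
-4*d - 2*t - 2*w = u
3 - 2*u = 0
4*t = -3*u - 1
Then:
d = 17/32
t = -11/8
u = 3/2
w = -7/16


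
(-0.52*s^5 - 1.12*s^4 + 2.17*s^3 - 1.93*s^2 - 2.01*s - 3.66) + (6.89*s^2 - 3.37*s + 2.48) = -0.52*s^5 - 1.12*s^4 + 2.17*s^3 + 4.96*s^2 - 5.38*s - 1.18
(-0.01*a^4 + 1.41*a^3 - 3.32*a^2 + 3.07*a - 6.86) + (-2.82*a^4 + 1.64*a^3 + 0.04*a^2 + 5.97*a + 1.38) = -2.83*a^4 + 3.05*a^3 - 3.28*a^2 + 9.04*a - 5.48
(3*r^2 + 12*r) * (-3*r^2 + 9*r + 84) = -9*r^4 - 9*r^3 + 360*r^2 + 1008*r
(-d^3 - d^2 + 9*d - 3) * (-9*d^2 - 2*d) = 9*d^5 + 11*d^4 - 79*d^3 + 9*d^2 + 6*d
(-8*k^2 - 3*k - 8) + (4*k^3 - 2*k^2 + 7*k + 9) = 4*k^3 - 10*k^2 + 4*k + 1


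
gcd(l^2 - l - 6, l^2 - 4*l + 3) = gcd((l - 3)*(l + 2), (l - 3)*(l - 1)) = l - 3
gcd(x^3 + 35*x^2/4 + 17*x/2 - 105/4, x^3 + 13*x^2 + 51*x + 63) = x^2 + 10*x + 21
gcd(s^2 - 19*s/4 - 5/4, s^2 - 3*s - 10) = s - 5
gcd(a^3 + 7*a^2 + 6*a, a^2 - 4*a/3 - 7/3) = a + 1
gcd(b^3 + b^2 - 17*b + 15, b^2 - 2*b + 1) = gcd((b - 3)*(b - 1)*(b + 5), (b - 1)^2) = b - 1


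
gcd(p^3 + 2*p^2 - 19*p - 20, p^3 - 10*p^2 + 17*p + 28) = p^2 - 3*p - 4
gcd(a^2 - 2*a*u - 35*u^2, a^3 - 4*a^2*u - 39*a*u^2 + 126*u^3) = -a + 7*u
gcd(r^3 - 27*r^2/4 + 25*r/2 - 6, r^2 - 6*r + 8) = r^2 - 6*r + 8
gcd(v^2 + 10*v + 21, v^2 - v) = 1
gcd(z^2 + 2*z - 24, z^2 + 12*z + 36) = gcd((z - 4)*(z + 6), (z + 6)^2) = z + 6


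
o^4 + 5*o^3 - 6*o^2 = o^2*(o - 1)*(o + 6)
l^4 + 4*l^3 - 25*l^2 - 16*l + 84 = (l - 3)*(l - 2)*(l + 2)*(l + 7)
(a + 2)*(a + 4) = a^2 + 6*a + 8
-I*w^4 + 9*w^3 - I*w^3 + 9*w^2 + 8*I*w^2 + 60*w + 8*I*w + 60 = (w - 2*I)*(w + 5*I)*(w + 6*I)*(-I*w - I)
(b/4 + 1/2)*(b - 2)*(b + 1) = b^3/4 + b^2/4 - b - 1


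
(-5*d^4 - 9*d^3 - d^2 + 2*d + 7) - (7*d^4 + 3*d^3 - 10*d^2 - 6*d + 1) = -12*d^4 - 12*d^3 + 9*d^2 + 8*d + 6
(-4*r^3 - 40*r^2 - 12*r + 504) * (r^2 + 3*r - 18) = -4*r^5 - 52*r^4 - 60*r^3 + 1188*r^2 + 1728*r - 9072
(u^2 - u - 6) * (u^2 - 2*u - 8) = u^4 - 3*u^3 - 12*u^2 + 20*u + 48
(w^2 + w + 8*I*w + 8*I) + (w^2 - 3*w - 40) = 2*w^2 - 2*w + 8*I*w - 40 + 8*I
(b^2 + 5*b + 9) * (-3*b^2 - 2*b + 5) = -3*b^4 - 17*b^3 - 32*b^2 + 7*b + 45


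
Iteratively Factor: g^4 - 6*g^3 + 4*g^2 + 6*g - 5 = (g - 5)*(g^3 - g^2 - g + 1) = (g - 5)*(g - 1)*(g^2 - 1) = (g - 5)*(g - 1)^2*(g + 1)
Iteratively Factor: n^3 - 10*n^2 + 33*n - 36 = (n - 3)*(n^2 - 7*n + 12) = (n - 4)*(n - 3)*(n - 3)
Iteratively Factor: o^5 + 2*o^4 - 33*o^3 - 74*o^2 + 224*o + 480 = (o - 3)*(o^4 + 5*o^3 - 18*o^2 - 128*o - 160) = (o - 3)*(o + 2)*(o^3 + 3*o^2 - 24*o - 80) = (o - 5)*(o - 3)*(o + 2)*(o^2 + 8*o + 16) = (o - 5)*(o - 3)*(o + 2)*(o + 4)*(o + 4)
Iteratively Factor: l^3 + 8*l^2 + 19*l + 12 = (l + 3)*(l^2 + 5*l + 4) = (l + 1)*(l + 3)*(l + 4)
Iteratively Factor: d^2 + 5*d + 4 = (d + 4)*(d + 1)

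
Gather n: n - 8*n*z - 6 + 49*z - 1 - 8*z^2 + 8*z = n*(1 - 8*z) - 8*z^2 + 57*z - 7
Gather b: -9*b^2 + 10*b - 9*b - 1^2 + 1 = -9*b^2 + b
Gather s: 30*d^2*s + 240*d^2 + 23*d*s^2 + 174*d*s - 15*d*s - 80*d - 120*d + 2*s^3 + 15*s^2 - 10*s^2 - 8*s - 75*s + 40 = 240*d^2 - 200*d + 2*s^3 + s^2*(23*d + 5) + s*(30*d^2 + 159*d - 83) + 40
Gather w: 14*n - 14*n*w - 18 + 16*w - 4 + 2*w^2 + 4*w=14*n + 2*w^2 + w*(20 - 14*n) - 22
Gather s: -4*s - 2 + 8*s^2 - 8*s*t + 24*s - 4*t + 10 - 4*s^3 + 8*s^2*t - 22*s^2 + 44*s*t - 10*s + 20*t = -4*s^3 + s^2*(8*t - 14) + s*(36*t + 10) + 16*t + 8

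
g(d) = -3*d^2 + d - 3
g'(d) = 1 - 6*d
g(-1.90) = -15.73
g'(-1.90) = 12.40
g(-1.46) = -10.85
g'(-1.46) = 9.76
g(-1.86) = -15.24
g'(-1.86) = 12.16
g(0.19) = -2.92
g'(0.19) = -0.14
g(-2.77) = -28.79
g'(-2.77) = 17.62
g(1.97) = -12.67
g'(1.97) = -10.82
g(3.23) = -31.07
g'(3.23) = -18.38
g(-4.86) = -78.72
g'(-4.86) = 30.16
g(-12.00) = -447.00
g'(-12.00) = 73.00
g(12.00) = -423.00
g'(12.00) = -71.00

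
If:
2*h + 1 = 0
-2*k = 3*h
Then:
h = -1/2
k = 3/4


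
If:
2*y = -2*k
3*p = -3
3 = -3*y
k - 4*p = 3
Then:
No Solution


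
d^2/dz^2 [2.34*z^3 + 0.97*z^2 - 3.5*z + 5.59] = 14.04*z + 1.94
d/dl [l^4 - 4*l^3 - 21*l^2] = 2*l*(2*l^2 - 6*l - 21)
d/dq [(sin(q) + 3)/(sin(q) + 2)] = -cos(q)/(sin(q) + 2)^2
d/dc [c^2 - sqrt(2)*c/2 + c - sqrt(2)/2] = 2*c - sqrt(2)/2 + 1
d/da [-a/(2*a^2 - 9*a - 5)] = (2*a^2 + 5)/(4*a^4 - 36*a^3 + 61*a^2 + 90*a + 25)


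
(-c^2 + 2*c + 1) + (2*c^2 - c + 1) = c^2 + c + 2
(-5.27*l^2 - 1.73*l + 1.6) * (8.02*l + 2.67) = -42.2654*l^3 - 27.9455*l^2 + 8.2129*l + 4.272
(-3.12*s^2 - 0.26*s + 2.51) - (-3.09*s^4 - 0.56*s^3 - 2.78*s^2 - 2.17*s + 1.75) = 3.09*s^4 + 0.56*s^3 - 0.34*s^2 + 1.91*s + 0.76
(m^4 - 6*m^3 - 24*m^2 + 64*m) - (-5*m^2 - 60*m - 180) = m^4 - 6*m^3 - 19*m^2 + 124*m + 180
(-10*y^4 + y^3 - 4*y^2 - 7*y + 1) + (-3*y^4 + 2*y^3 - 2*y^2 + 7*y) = -13*y^4 + 3*y^3 - 6*y^2 + 1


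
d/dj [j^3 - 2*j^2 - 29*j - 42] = 3*j^2 - 4*j - 29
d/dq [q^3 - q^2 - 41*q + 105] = 3*q^2 - 2*q - 41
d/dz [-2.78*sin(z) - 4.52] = -2.78*cos(z)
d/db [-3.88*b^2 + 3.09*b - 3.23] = 3.09 - 7.76*b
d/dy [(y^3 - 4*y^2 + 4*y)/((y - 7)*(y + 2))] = (y^4 - 10*y^3 - 26*y^2 + 112*y - 56)/(y^4 - 10*y^3 - 3*y^2 + 140*y + 196)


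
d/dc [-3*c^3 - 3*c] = -9*c^2 - 3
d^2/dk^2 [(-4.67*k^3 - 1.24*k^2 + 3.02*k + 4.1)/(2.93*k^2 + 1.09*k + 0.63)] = (-5.6843418860808e-14*k^5 + 5.6843418860808e-14*k^4 + 65.917024*k^3 + 205.680702*k^2 + 33.996174*k - 10.52594)/(25.153757*k^6 + 28.072623*k^5 + 26.66886*k^4 + 13.367215*k^3 + 5.73426*k^2 + 1.297863*k + 0.250047)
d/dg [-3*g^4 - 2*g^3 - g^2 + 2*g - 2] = -12*g^3 - 6*g^2 - 2*g + 2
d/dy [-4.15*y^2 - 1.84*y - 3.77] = -8.3*y - 1.84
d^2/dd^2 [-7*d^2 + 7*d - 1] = -14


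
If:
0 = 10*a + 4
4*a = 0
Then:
No Solution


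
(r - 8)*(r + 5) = r^2 - 3*r - 40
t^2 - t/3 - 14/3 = (t - 7/3)*(t + 2)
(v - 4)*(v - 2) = v^2 - 6*v + 8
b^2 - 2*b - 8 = (b - 4)*(b + 2)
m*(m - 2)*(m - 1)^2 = m^4 - 4*m^3 + 5*m^2 - 2*m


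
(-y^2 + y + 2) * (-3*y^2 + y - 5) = 3*y^4 - 4*y^3 - 3*y - 10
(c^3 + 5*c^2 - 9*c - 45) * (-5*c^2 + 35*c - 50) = -5*c^5 + 10*c^4 + 170*c^3 - 340*c^2 - 1125*c + 2250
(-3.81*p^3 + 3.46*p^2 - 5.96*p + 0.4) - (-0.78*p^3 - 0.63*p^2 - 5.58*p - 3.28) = -3.03*p^3 + 4.09*p^2 - 0.38*p + 3.68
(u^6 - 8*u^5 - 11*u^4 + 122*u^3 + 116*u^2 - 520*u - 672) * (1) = u^6 - 8*u^5 - 11*u^4 + 122*u^3 + 116*u^2 - 520*u - 672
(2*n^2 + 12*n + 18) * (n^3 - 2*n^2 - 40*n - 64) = 2*n^5 + 8*n^4 - 86*n^3 - 644*n^2 - 1488*n - 1152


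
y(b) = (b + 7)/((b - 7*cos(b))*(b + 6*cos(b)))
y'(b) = (b + 7)*(6*sin(b) - 1)/((b - 7*cos(b))*(b + 6*cos(b))^2) + (b + 7)*(-7*sin(b) - 1)/((b - 7*cos(b))^2*(b + 6*cos(b))) + 1/((b - 7*cos(b))*(b + 6*cos(b))) = (-b^2*sin(b) - b^2 - 7*b*sin(b) - 42*b*sin(2*b) - 14*b - 294*sin(2*b) + 7*cos(b) - 21*cos(2*b) - 21)/((b - 7*cos(b))^2*(b + 6*cos(b))^2)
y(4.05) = 3.67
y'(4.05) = -56.17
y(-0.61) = -0.23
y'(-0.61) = 0.31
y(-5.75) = 0.18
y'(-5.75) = -0.42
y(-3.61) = -0.14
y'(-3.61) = 0.21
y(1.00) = -0.68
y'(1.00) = -2.41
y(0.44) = -0.22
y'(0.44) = -0.23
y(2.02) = -3.04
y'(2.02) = 26.97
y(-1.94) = -2.10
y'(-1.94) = -23.63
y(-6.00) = 0.33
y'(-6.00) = -0.53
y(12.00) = 0.18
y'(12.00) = 0.05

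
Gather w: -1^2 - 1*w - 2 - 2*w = -3*w - 3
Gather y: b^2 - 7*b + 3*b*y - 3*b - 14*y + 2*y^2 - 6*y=b^2 - 10*b + 2*y^2 + y*(3*b - 20)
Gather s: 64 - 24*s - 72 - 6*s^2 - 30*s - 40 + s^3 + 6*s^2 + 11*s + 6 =s^3 - 43*s - 42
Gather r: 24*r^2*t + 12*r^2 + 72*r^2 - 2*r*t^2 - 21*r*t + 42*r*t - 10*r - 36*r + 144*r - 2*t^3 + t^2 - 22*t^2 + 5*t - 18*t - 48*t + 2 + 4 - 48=r^2*(24*t + 84) + r*(-2*t^2 + 21*t + 98) - 2*t^3 - 21*t^2 - 61*t - 42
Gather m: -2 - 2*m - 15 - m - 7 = -3*m - 24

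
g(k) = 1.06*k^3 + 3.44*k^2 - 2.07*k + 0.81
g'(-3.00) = 5.91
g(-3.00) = 9.36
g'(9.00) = 317.43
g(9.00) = 1033.56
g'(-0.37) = -4.18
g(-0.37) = 1.99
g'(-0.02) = -2.21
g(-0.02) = 0.85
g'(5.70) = 140.46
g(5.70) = 297.08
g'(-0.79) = -5.52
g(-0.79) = 4.07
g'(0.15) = -0.97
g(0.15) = 0.58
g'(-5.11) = 45.81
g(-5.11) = -40.23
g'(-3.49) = 12.65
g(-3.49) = 4.87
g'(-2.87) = 4.38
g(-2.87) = 10.03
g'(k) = 3.18*k^2 + 6.88*k - 2.07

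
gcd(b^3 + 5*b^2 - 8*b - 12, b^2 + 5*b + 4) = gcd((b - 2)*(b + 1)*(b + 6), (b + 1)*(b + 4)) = b + 1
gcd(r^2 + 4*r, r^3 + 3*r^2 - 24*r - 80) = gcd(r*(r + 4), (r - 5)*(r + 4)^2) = r + 4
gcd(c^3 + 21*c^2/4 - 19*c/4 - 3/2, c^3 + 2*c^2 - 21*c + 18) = c^2 + 5*c - 6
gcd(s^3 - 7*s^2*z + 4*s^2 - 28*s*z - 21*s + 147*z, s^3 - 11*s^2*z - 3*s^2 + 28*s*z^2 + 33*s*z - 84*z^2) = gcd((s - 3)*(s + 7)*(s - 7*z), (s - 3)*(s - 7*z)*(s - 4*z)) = -s^2 + 7*s*z + 3*s - 21*z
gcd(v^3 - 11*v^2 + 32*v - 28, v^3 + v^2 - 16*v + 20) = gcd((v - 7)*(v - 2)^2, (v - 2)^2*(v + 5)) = v^2 - 4*v + 4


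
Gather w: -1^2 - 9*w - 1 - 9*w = -18*w - 2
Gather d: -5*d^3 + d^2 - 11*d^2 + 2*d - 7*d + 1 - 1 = -5*d^3 - 10*d^2 - 5*d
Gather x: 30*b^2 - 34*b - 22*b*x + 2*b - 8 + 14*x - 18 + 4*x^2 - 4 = 30*b^2 - 32*b + 4*x^2 + x*(14 - 22*b) - 30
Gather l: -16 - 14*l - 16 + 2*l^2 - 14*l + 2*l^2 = 4*l^2 - 28*l - 32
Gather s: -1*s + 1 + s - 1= 0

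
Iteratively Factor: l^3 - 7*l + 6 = (l + 3)*(l^2 - 3*l + 2) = (l - 1)*(l + 3)*(l - 2)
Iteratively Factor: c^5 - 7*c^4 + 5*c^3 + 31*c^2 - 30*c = (c - 3)*(c^4 - 4*c^3 - 7*c^2 + 10*c) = c*(c - 3)*(c^3 - 4*c^2 - 7*c + 10) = c*(c - 3)*(c - 1)*(c^2 - 3*c - 10) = c*(c - 5)*(c - 3)*(c - 1)*(c + 2)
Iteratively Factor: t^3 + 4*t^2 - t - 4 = (t - 1)*(t^2 + 5*t + 4) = (t - 1)*(t + 1)*(t + 4)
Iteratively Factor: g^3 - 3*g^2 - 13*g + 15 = (g - 5)*(g^2 + 2*g - 3) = (g - 5)*(g - 1)*(g + 3)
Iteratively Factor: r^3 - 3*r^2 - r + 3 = (r - 3)*(r^2 - 1) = (r - 3)*(r + 1)*(r - 1)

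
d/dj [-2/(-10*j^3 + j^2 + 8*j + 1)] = 4*(-15*j^2 + j + 4)/(-10*j^3 + j^2 + 8*j + 1)^2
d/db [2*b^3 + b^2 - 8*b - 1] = 6*b^2 + 2*b - 8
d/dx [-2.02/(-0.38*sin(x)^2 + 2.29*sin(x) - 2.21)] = (4.6258 - 1.5352*sin(x))*cos(x)/(0.38*sin(x)^2 - 2.29*sin(x) + 2.21)^2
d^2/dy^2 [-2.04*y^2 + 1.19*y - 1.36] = -4.08000000000000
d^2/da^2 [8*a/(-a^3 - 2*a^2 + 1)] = 16*a*(-a^2*(3*a + 4)^2 + 6*(a + 1)*(a^3 + 2*a^2 - 1))/(a^3 + 2*a^2 - 1)^3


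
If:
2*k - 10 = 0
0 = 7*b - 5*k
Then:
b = 25/7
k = 5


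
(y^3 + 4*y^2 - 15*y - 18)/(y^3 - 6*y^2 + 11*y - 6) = (y^2 + 7*y + 6)/(y^2 - 3*y + 2)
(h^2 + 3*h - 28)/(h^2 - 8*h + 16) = (h + 7)/(h - 4)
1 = 1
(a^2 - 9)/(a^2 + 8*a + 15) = (a - 3)/(a + 5)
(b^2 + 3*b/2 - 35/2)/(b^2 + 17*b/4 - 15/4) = 2*(2*b - 7)/(4*b - 3)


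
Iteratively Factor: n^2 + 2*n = (n + 2)*(n)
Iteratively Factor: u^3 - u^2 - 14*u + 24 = (u - 2)*(u^2 + u - 12) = (u - 2)*(u + 4)*(u - 3)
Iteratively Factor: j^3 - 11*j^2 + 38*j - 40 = (j - 4)*(j^2 - 7*j + 10) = (j - 4)*(j - 2)*(j - 5)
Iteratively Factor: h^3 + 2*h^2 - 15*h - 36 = (h + 3)*(h^2 - h - 12) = (h - 4)*(h + 3)*(h + 3)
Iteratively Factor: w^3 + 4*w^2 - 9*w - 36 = (w - 3)*(w^2 + 7*w + 12) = (w - 3)*(w + 3)*(w + 4)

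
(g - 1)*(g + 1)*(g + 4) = g^3 + 4*g^2 - g - 4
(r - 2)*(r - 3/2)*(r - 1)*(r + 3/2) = r^4 - 3*r^3 - r^2/4 + 27*r/4 - 9/2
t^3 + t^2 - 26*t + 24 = (t - 4)*(t - 1)*(t + 6)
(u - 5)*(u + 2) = u^2 - 3*u - 10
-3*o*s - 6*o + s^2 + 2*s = (-3*o + s)*(s + 2)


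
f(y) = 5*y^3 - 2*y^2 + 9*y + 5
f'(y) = 15*y^2 - 4*y + 9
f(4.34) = 415.12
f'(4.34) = 274.17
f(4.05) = 340.80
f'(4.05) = 238.84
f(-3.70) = -308.94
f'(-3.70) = 229.15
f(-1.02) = -11.57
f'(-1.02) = 28.69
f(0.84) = 14.11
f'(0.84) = 16.22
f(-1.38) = -24.37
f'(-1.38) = 43.09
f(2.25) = 72.08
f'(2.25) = 75.94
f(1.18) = 21.05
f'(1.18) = 25.17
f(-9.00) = -3883.00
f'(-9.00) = 1260.00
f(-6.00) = -1201.00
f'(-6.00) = 573.00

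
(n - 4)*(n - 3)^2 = n^3 - 10*n^2 + 33*n - 36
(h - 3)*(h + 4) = h^2 + h - 12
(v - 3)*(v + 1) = v^2 - 2*v - 3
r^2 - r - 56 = (r - 8)*(r + 7)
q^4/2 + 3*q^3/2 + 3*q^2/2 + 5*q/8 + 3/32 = (q/2 + 1/4)*(q + 1/2)^2*(q + 3/2)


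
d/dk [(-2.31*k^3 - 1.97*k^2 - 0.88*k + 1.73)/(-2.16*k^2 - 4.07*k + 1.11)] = (4.9896*k^4 + 18.8034*k^3 - 1.5752*k^2 + 3.1002*k + 6.0643)/(4.6656*k^4 + 17.5824*k^3 + 11.7697*k^2 - 9.0354*k + 1.2321)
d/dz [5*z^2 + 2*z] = 10*z + 2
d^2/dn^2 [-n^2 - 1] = -2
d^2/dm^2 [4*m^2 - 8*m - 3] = 8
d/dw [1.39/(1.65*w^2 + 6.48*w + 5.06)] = (-4.587*w - 9.0072)/(1.65*w^2 + 6.48*w + 5.06)^2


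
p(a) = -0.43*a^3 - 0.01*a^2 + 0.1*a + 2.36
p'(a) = -1.29*a^2 - 0.02*a + 0.1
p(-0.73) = 2.45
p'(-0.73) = -0.57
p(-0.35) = 2.34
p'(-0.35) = -0.05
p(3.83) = -21.56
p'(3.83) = -18.90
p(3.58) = -17.14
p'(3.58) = -16.50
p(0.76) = 2.24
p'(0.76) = -0.66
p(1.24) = 1.65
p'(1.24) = -1.91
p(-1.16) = 2.90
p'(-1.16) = -1.61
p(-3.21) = 16.16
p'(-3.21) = -13.13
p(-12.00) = 742.76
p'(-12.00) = -185.42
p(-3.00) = 13.58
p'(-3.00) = -11.45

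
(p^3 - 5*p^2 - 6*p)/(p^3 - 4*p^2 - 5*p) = (p - 6)/(p - 5)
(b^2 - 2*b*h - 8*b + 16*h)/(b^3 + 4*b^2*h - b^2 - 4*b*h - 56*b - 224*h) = (b - 2*h)/(b^2 + 4*b*h + 7*b + 28*h)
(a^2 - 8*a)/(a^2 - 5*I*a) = (a - 8)/(a - 5*I)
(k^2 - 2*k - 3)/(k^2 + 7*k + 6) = (k - 3)/(k + 6)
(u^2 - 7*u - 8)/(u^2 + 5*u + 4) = (u - 8)/(u + 4)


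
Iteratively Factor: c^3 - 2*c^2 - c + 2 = (c + 1)*(c^2 - 3*c + 2) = (c - 2)*(c + 1)*(c - 1)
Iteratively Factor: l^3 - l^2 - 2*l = (l + 1)*(l^2 - 2*l) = l*(l + 1)*(l - 2)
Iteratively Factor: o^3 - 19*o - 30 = (o + 2)*(o^2 - 2*o - 15) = (o - 5)*(o + 2)*(o + 3)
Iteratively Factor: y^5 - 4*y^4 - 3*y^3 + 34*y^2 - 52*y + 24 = (y - 2)*(y^4 - 2*y^3 - 7*y^2 + 20*y - 12) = (y - 2)^2*(y^3 - 7*y + 6) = (y - 2)^3*(y^2 + 2*y - 3) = (y - 2)^3*(y - 1)*(y + 3)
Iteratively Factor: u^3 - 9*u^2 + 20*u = (u)*(u^2 - 9*u + 20) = u*(u - 5)*(u - 4)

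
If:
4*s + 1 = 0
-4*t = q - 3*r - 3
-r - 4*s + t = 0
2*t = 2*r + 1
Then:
No Solution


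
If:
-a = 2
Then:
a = -2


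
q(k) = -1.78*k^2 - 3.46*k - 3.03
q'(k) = -3.56*k - 3.46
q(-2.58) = -5.95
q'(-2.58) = 5.72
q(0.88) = -7.45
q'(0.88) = -6.59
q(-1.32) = -1.56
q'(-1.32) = 1.24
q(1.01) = -8.34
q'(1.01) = -7.06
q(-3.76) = -15.19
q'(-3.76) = 9.93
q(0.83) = -7.13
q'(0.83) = -6.41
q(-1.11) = -1.38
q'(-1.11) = 0.49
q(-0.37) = -1.99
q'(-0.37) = -2.14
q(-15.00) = -351.63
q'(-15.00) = 49.94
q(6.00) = -87.87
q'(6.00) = -24.82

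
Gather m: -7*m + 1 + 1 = 2 - 7*m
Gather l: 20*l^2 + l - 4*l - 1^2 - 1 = 20*l^2 - 3*l - 2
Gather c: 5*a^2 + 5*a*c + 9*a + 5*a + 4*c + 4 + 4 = 5*a^2 + 14*a + c*(5*a + 4) + 8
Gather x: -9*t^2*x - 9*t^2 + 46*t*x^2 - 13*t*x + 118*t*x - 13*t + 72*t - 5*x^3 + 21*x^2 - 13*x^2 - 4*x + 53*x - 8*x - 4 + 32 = -9*t^2 + 59*t - 5*x^3 + x^2*(46*t + 8) + x*(-9*t^2 + 105*t + 41) + 28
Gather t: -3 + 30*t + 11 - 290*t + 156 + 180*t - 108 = 56 - 80*t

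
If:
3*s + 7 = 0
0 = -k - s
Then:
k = 7/3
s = -7/3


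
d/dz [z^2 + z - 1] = 2*z + 1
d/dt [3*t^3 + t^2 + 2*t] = 9*t^2 + 2*t + 2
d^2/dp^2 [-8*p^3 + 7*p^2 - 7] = 14 - 48*p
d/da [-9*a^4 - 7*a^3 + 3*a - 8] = -36*a^3 - 21*a^2 + 3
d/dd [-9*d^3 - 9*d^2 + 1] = 9*d*(-3*d - 2)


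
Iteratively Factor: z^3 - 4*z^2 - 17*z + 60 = (z - 3)*(z^2 - z - 20) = (z - 5)*(z - 3)*(z + 4)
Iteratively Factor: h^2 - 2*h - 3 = (h - 3)*(h + 1)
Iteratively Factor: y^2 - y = (y)*(y - 1)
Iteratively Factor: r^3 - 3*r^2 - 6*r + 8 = (r + 2)*(r^2 - 5*r + 4) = (r - 4)*(r + 2)*(r - 1)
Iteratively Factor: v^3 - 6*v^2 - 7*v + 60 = (v - 5)*(v^2 - v - 12) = (v - 5)*(v - 4)*(v + 3)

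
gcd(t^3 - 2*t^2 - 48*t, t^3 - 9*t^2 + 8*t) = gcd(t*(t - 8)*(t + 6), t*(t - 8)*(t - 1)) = t^2 - 8*t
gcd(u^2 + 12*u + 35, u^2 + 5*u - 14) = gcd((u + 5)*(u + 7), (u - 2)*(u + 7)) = u + 7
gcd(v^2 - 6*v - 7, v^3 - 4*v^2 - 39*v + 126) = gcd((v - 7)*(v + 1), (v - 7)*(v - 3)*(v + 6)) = v - 7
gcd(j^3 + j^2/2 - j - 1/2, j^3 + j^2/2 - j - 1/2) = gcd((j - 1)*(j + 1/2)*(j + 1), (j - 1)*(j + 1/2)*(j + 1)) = j^3 + j^2/2 - j - 1/2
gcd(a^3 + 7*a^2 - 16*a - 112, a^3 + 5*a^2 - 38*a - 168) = a^2 + 11*a + 28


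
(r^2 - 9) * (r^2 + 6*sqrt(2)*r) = r^4 + 6*sqrt(2)*r^3 - 9*r^2 - 54*sqrt(2)*r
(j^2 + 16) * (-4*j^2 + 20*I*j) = -4*j^4 + 20*I*j^3 - 64*j^2 + 320*I*j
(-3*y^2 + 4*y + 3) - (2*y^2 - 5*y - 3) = -5*y^2 + 9*y + 6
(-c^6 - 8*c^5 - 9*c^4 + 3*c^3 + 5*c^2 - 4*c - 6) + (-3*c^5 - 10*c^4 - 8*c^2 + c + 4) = -c^6 - 11*c^5 - 19*c^4 + 3*c^3 - 3*c^2 - 3*c - 2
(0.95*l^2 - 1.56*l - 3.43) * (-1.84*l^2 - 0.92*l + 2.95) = -1.748*l^4 + 1.9964*l^3 + 10.5489*l^2 - 1.4464*l - 10.1185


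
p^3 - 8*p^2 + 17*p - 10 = (p - 5)*(p - 2)*(p - 1)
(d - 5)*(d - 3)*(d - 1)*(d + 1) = d^4 - 8*d^3 + 14*d^2 + 8*d - 15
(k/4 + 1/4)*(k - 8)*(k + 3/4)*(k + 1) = k^4/4 - 21*k^3/16 - 39*k^2/8 - 77*k/16 - 3/2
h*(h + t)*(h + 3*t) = h^3 + 4*h^2*t + 3*h*t^2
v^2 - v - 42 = (v - 7)*(v + 6)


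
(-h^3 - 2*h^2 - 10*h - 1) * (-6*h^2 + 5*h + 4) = 6*h^5 + 7*h^4 + 46*h^3 - 52*h^2 - 45*h - 4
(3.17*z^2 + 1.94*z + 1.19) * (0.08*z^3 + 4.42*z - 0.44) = 0.2536*z^5 + 0.1552*z^4 + 14.1066*z^3 + 7.18*z^2 + 4.4062*z - 0.5236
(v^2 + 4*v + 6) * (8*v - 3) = 8*v^3 + 29*v^2 + 36*v - 18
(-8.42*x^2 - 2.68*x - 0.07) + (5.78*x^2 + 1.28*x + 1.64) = -2.64*x^2 - 1.4*x + 1.57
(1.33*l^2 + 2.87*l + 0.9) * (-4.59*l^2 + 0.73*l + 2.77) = -6.1047*l^4 - 12.2024*l^3 + 1.6482*l^2 + 8.6069*l + 2.493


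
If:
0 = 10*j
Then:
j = 0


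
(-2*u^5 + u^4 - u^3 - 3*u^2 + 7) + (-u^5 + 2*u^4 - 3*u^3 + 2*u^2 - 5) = -3*u^5 + 3*u^4 - 4*u^3 - u^2 + 2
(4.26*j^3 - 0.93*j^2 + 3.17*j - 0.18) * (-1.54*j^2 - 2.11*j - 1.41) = -6.5604*j^5 - 7.5564*j^4 - 8.9261*j^3 - 5.1002*j^2 - 4.0899*j + 0.2538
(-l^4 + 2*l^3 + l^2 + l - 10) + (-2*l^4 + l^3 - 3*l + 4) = -3*l^4 + 3*l^3 + l^2 - 2*l - 6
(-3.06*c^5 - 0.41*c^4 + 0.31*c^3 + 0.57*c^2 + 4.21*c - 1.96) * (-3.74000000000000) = 11.4444*c^5 + 1.5334*c^4 - 1.1594*c^3 - 2.1318*c^2 - 15.7454*c + 7.3304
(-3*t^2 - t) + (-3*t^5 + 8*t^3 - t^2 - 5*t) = -3*t^5 + 8*t^3 - 4*t^2 - 6*t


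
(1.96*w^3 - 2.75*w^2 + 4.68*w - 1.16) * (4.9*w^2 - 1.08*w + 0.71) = 9.604*w^5 - 15.5918*w^4 + 27.2936*w^3 - 12.6909*w^2 + 4.5756*w - 0.8236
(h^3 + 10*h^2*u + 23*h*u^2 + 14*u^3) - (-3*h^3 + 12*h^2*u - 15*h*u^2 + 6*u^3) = 4*h^3 - 2*h^2*u + 38*h*u^2 + 8*u^3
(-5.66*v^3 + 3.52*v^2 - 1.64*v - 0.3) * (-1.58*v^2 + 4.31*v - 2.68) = 8.9428*v^5 - 29.9562*v^4 + 32.9312*v^3 - 16.028*v^2 + 3.1022*v + 0.804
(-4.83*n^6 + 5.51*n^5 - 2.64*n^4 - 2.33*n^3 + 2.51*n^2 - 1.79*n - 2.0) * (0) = 0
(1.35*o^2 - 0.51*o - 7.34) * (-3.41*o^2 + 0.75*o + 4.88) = -4.6035*o^4 + 2.7516*o^3 + 31.2349*o^2 - 7.9938*o - 35.8192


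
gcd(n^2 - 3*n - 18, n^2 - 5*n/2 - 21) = n - 6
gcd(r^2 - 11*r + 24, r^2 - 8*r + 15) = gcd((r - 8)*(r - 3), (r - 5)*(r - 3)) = r - 3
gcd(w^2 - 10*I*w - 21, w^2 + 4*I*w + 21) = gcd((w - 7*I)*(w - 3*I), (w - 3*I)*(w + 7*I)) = w - 3*I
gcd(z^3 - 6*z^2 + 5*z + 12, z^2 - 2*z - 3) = z^2 - 2*z - 3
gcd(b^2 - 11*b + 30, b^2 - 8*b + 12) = b - 6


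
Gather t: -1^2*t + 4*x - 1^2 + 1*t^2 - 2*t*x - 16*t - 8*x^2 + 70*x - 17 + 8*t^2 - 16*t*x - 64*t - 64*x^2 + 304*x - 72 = 9*t^2 + t*(-18*x - 81) - 72*x^2 + 378*x - 90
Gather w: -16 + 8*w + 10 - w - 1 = 7*w - 7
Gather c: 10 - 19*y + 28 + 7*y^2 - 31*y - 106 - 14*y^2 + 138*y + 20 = -7*y^2 + 88*y - 48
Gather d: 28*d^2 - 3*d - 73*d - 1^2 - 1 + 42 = 28*d^2 - 76*d + 40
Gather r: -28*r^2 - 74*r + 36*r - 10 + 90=-28*r^2 - 38*r + 80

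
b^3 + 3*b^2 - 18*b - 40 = (b - 4)*(b + 2)*(b + 5)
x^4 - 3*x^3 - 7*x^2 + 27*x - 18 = (x - 3)*(x - 2)*(x - 1)*(x + 3)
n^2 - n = n*(n - 1)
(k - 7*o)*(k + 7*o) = k^2 - 49*o^2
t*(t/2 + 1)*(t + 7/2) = t^3/2 + 11*t^2/4 + 7*t/2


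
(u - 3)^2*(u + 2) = u^3 - 4*u^2 - 3*u + 18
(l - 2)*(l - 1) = l^2 - 3*l + 2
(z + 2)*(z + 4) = z^2 + 6*z + 8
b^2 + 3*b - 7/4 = (b - 1/2)*(b + 7/2)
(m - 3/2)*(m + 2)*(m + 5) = m^3 + 11*m^2/2 - m/2 - 15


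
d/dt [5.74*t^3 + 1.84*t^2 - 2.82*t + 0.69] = 17.22*t^2 + 3.68*t - 2.82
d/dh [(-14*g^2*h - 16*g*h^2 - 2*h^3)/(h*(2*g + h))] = 2*(-9*g^2 - 4*g*h - h^2)/(4*g^2 + 4*g*h + h^2)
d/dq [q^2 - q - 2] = 2*q - 1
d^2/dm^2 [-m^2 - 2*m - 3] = -2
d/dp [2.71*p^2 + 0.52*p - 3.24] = 5.42*p + 0.52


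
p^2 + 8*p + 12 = (p + 2)*(p + 6)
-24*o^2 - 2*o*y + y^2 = (-6*o + y)*(4*o + y)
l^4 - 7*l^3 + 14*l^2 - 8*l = l*(l - 4)*(l - 2)*(l - 1)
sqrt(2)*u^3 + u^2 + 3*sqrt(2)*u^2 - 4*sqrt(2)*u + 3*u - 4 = (u - 1)*(u + 4)*(sqrt(2)*u + 1)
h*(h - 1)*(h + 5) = h^3 + 4*h^2 - 5*h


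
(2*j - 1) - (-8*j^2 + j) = 8*j^2 + j - 1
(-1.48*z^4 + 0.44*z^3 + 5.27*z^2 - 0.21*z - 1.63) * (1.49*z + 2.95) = -2.2052*z^5 - 3.7104*z^4 + 9.1503*z^3 + 15.2336*z^2 - 3.0482*z - 4.8085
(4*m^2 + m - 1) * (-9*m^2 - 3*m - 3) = -36*m^4 - 21*m^3 - 6*m^2 + 3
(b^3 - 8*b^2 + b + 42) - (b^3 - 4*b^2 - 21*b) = -4*b^2 + 22*b + 42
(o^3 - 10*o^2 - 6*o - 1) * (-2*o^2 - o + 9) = -2*o^5 + 19*o^4 + 31*o^3 - 82*o^2 - 53*o - 9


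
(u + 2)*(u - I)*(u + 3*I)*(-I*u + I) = -I*u^4 + 2*u^3 - I*u^3 + 2*u^2 - I*u^2 - 4*u - 3*I*u + 6*I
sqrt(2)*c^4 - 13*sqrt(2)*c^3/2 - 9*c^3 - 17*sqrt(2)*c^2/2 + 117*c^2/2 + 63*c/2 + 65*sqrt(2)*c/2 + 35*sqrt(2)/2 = (c - 7)*(c - 5*sqrt(2))*(c + sqrt(2)/2)*(sqrt(2)*c + sqrt(2)/2)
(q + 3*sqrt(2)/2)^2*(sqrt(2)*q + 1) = sqrt(2)*q^3 + 7*q^2 + 15*sqrt(2)*q/2 + 9/2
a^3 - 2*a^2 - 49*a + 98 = (a - 7)*(a - 2)*(a + 7)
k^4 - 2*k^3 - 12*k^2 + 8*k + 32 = (k - 4)*(k - 2)*(k + 2)^2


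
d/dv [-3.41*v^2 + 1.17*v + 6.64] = 1.17 - 6.82*v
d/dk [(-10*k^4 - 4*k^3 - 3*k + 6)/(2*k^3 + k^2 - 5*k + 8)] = (-20*k^6 - 20*k^5 + 146*k^4 - 268*k^3 - 129*k^2 - 12*k + 6)/(4*k^6 + 4*k^5 - 19*k^4 + 22*k^3 + 41*k^2 - 80*k + 64)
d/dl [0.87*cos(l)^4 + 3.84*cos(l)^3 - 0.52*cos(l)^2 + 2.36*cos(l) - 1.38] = -5.24*sin(l) - 0.35*sin(2*l) - 2.88*sin(3*l) - 0.435*sin(4*l)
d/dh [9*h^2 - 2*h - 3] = 18*h - 2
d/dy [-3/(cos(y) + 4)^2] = -6*sin(y)/(cos(y) + 4)^3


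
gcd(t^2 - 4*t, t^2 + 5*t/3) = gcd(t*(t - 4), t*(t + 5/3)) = t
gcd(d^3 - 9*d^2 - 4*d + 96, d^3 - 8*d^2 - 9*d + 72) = d^2 - 5*d - 24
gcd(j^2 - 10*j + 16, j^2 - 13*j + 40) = j - 8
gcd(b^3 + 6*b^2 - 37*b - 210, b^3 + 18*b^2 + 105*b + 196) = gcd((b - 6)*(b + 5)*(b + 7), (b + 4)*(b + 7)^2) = b + 7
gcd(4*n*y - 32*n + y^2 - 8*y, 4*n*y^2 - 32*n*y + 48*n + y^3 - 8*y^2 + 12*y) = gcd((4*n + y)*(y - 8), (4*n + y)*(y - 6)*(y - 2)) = 4*n + y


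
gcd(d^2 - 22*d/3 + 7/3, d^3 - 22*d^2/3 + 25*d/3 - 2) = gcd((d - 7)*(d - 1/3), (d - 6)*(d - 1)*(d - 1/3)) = d - 1/3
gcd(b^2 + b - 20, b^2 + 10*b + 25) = b + 5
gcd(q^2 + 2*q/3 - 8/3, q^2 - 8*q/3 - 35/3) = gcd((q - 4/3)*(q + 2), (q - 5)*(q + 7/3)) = 1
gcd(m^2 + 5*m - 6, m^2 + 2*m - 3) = m - 1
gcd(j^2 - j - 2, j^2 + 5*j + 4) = j + 1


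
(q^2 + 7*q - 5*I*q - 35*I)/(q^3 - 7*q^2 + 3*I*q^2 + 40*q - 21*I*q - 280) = (q + 7)/(q^2 + q*(-7 + 8*I) - 56*I)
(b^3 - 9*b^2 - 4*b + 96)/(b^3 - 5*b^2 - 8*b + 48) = (b - 8)/(b - 4)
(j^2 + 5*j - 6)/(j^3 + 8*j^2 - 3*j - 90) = (j - 1)/(j^2 + 2*j - 15)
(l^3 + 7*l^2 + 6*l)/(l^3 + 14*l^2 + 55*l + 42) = l/(l + 7)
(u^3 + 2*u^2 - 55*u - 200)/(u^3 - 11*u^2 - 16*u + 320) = (u + 5)/(u - 8)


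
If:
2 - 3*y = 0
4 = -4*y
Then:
No Solution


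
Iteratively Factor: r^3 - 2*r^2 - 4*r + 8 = (r - 2)*(r^2 - 4) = (r - 2)^2*(r + 2)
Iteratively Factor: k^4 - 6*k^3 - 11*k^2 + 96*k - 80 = (k - 4)*(k^3 - 2*k^2 - 19*k + 20) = (k - 5)*(k - 4)*(k^2 + 3*k - 4) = (k - 5)*(k - 4)*(k + 4)*(k - 1)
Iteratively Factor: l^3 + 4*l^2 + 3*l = (l + 3)*(l^2 + l) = l*(l + 3)*(l + 1)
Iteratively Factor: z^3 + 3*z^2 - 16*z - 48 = (z - 4)*(z^2 + 7*z + 12) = (z - 4)*(z + 3)*(z + 4)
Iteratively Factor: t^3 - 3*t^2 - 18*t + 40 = (t + 4)*(t^2 - 7*t + 10) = (t - 5)*(t + 4)*(t - 2)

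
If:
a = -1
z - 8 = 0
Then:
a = -1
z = 8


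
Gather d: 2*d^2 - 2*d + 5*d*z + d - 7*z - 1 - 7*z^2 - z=2*d^2 + d*(5*z - 1) - 7*z^2 - 8*z - 1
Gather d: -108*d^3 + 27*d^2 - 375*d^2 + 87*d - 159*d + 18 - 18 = -108*d^3 - 348*d^2 - 72*d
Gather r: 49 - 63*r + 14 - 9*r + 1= 64 - 72*r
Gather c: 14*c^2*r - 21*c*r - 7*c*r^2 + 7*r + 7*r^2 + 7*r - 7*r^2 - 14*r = 14*c^2*r + c*(-7*r^2 - 21*r)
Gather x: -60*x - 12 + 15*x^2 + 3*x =15*x^2 - 57*x - 12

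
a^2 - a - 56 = (a - 8)*(a + 7)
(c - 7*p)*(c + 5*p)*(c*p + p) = c^3*p - 2*c^2*p^2 + c^2*p - 35*c*p^3 - 2*c*p^2 - 35*p^3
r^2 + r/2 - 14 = (r - 7/2)*(r + 4)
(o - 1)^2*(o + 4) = o^3 + 2*o^2 - 7*o + 4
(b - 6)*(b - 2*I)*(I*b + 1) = I*b^3 + 3*b^2 - 6*I*b^2 - 18*b - 2*I*b + 12*I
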